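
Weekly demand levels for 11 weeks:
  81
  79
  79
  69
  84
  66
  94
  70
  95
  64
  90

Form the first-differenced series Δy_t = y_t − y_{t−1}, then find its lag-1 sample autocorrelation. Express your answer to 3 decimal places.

First differences Δy: -2, 0, -10, 15, -18, 28, -24, 25, -31, 26
Mean of differences = 0.9000
Numerator Σ(Δy_t−Δȳ)(Δy_{t+1}−Δȳ) = -3764.3100
Denominator Σ(Δy_t−Δȳ)² = 4266.9000
r_1(Δy) = -3764.3100 / 4266.9000 = -0.882

-0.882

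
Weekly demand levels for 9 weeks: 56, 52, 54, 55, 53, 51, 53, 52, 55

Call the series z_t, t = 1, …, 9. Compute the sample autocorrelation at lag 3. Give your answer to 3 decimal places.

-0.027

Mean z̄ = (56 + 52 + 54 + 55 + 53 + 51 + 53 + 52 + 55)/9 = 53.4444
Numerator Σ_{t=1}^{6}(z_t−z̄)(z_{t+3}−z̄) = -0.5926
Denominator Σ(z_t−z̄)² = 22.2222
r_3 = -0.5926 / 22.2222 = -0.027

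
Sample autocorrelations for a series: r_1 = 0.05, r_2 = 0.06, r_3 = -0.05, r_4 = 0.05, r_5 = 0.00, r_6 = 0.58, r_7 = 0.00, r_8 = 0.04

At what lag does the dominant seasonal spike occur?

6

The largest autocorrelation is r_6 = 0.58; the remaining lags stay at or below 0.06.
The dominant spike at lag 6 indicates a seasonal period of 6.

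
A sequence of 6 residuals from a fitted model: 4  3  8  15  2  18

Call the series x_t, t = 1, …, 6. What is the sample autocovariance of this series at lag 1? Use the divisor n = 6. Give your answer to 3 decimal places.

Mean x̄ = (4 + 3 + 8 + 15 + 2 + 18)/6 = 8.3333
Deviations: -4.3333, -5.3333, -0.3333, 6.6667, -6.3333, 9.6667
Σ_{t=1}^{5}(x_t−x̄)(x_{t+1}−x̄) = -80.7778
γ_1 = -80.7778 / 6 = -13.463

-13.463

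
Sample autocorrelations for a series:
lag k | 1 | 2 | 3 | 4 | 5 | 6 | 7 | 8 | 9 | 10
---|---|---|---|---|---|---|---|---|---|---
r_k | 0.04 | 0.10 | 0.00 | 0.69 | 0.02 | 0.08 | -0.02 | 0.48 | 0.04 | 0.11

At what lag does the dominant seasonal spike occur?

4

The largest autocorrelation is r_4 = 0.69, with a weaker echo at lag 8 (0.48); the remaining lags stay at or below 0.11.
The dominant spike at lag 4 indicates a seasonal period of 4.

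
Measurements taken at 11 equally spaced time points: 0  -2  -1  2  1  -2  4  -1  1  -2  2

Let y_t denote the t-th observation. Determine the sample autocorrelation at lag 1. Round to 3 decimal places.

Mean ȳ = (0 − 2 − 1 + 2 + 1 − 2 + 4 − 1 + 1 − 2 + 2)/11 = 0.1818
Numerator Σ_{t=1}^{10}(y_t−ȳ)(y_{t+1}−ȳ) = -19.0331
Denominator Σ(y_t−ȳ)² = 39.6364
r_1 = -19.0331 / 39.6364 = -0.480

-0.480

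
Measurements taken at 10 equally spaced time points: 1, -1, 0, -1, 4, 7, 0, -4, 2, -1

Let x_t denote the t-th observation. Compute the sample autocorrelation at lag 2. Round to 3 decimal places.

Mean x̄ = (1 − 1 + 0 − 1 + 4 + 7 + 0 − 4 + 2 − 1)/10 = 0.7000
Numerator Σ_{t=1}^{8}(x_t−x̄)(x_{t+2}−x̄) = -35.1800
Denominator Σ(x_t−x̄)² = 84.1000
r_2 = -35.1800 / 84.1000 = -0.418

-0.418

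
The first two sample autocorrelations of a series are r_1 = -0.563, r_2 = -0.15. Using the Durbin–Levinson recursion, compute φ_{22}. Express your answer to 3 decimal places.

-0.684

φ_{22} = (r_2 − r_1²) / (1 − r_1²)
r_1² = (-0.563)² = 0.316969
Numerator = -0.15 − 0.3170 = -0.4670; denominator = 1 − 0.3170 = 0.6830
φ_{22} = -0.4670 / 0.6830 = -0.684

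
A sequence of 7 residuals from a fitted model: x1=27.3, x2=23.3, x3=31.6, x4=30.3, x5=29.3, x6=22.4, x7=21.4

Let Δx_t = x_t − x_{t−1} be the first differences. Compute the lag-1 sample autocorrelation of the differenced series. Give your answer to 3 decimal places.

-0.236

First differences Δx: -4.0, 8.3, -1.3, -1.0, -6.9, -1.0
Mean of differences = -0.9833
Numerator Σ(Δx_t−Δx̄)(Δx_{t+1}−Δx̄) = -30.7419
Denominator Σ(Δx_t−Δx̄)² = 130.3883
r_1(Δx) = -30.7419 / 130.3883 = -0.236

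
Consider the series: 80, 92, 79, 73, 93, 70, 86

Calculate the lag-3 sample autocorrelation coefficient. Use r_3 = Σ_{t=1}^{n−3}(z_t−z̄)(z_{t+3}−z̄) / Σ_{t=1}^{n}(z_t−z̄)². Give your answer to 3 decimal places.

Mean z̄ = (80 + 92 + 79 + 73 + 93 + 70 + 86)/7 = 81.8571
Deviations from mean: -1.8571, 10.1429, -2.8571, -8.8571, 11.1429, -11.8571, 4.1429
Σ(z_t−z̄)(z_{t+3}−z̄) = (16.4490) + (113.0204) + (33.8776) + (-36.6939) = 126.6531
Denominator Σ(z_t−z̄)² = 474.8571
r_3 = 126.6531 / 474.8571 = 0.267

0.267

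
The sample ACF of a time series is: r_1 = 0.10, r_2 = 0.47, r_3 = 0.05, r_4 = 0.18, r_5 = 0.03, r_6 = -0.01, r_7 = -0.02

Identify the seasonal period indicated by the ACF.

2

The largest autocorrelation is r_2 = 0.47, with a weaker echo at lag 4 (0.18); the remaining lags stay at or below 0.10.
The dominant spike at lag 2 indicates a seasonal period of 2.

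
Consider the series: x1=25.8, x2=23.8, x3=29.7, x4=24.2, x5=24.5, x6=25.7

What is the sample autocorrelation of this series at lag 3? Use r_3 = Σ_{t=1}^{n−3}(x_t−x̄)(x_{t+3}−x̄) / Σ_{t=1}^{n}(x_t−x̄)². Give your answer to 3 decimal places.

Mean x̄ = (25.8 + 23.8 + 29.7 + 24.2 + 24.5 + 25.7)/6 = 25.6167
Deviations from mean: 0.1833, -1.8167, 4.0833, -1.4167, -1.1167, 0.0833
Numerator Σ_{t=1}^{3}(x_t−x̄)(x_{t+3}−x̄) = 2.1092
Denominator Σ(x_t−x̄)² = 23.2683
r_3 = 2.1092 / 23.2683 = 0.091

0.091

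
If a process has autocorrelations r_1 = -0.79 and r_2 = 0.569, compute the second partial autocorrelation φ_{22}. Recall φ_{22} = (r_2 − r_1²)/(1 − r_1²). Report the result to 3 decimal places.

-0.147

φ_{22} = (r_2 − r_1²) / (1 − r_1²)
r_1² = (-0.79)² = 0.6241
Numerator = 0.569 − 0.6241 = -0.0551; denominator = 1 − 0.6241 = 0.3759
φ_{22} = -0.0551 / 0.3759 = -0.147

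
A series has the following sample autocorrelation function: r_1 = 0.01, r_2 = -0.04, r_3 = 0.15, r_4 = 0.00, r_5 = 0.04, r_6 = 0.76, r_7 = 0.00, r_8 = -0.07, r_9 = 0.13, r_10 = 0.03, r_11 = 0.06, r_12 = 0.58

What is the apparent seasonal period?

6

The largest autocorrelation is r_6 = 0.76, with a weaker echo at lag 12 (0.58); the remaining lags stay at or below 0.15.
The dominant spike at lag 6 indicates a seasonal period of 6.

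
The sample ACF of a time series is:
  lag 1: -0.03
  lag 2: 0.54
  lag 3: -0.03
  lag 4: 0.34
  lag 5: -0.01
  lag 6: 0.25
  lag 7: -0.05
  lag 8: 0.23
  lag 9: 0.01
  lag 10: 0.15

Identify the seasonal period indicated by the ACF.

2

The largest autocorrelation is r_2 = 0.54, with weaker echoes at lags 4 (0.34), 6 (0.25), 8 (0.23) and 10 (0.15); the remaining lags stay at or below 0.01.
The dominant spike at lag 2 indicates a seasonal period of 2.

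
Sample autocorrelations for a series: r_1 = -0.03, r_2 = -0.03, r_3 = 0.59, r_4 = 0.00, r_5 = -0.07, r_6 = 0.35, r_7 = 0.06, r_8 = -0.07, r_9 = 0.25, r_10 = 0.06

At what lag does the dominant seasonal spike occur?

3

The largest autocorrelation is r_3 = 0.59, with weaker echoes at lags 6 (0.35) and 9 (0.25); the remaining lags stay at or below 0.06.
The dominant spike at lag 3 indicates a seasonal period of 3.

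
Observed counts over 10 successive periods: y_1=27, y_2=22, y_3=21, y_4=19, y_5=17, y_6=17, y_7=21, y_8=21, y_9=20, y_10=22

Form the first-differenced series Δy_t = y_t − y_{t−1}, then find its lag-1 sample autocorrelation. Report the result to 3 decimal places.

0.145

First differences Δy: -5, -1, -2, -2, 0, 4, 0, -1, 2
Mean of differences = -0.5556
Numerator Σ(Δy_t−Δȳ)(Δy_{t+1}−Δȳ) = 7.5802
Denominator Σ(Δy_t−Δȳ)² = 52.2222
r_1(Δy) = 7.5802 / 52.2222 = 0.145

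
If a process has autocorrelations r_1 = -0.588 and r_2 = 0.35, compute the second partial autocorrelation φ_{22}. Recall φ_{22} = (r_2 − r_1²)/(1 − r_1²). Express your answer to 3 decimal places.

φ_{22} = (r_2 − r_1²) / (1 − r_1²)
r_1² = (-0.588)² = 0.345744
Numerator = 0.35 − 0.3457 = 0.0043; denominator = 1 − 0.3457 = 0.6543
φ_{22} = 0.0043 / 0.6543 = 0.007

0.007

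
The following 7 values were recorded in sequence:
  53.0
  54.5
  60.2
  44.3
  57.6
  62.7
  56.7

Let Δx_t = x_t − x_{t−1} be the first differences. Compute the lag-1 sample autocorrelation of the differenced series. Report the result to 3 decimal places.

-0.499

First differences Δx: 1.5, 5.7, -15.9, 13.3, 5.1, -6.0
Mean of differences = 0.6167
Numerator Σ(Δx_t−Δx̄)(Δx_{t+1}−Δx̄) = -261.7569
Denominator Σ(Δx_t−Δx̄)² = 524.1683
r_1(Δx) = -261.7569 / 524.1683 = -0.499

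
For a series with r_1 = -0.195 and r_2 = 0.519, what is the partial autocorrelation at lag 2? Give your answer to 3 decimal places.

φ_{22} = (r_2 − r_1²) / (1 − r_1²)
r_1² = (-0.195)² = 0.038025
Numerator = 0.519 − 0.0380 = 0.4810; denominator = 1 − 0.0380 = 0.9620
φ_{22} = 0.4810 / 0.9620 = 0.500

0.500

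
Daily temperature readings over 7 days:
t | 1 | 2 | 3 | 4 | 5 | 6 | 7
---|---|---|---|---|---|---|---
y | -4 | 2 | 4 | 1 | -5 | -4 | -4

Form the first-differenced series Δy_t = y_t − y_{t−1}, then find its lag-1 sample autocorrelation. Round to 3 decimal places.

First differences Δy: 6, 2, -3, -6, 1, 0
Mean of differences = 0.0000
Numerator Σ(Δy_t−Δȳ)(Δy_{t+1}−Δȳ) = 18.0000
Denominator Σ(Δy_t−Δȳ)² = 86.0000
r_1(Δy) = 18.0000 / 86.0000 = 0.209

0.209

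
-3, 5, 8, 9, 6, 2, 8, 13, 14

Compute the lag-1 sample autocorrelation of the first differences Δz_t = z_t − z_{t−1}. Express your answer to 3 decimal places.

First differences Δz: 8, 3, 1, -3, -4, 6, 5, 1
Mean of differences = 2.1250
Numerator Σ(Δz_t−Δz̄)(Δz_{t+1}−Δz̄) = 25.4844
Denominator Σ(Δz_t−Δz̄)² = 124.8750
r_1(Δz) = 25.4844 / 124.8750 = 0.204

0.204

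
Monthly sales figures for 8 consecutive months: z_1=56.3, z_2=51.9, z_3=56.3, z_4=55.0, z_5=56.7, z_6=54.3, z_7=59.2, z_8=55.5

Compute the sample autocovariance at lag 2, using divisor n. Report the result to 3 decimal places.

1.044

Mean z̄ = (56.3 + 51.9 + 56.3 + 55.0 + 56.7 + 54.3 + 59.2 + 55.5)/8 = 55.6500
Σ_{t=1}^{6}(z_t−z̄)(z_{t+2}−z̄) = 8.3500
γ_2 = 8.3500 / 8 = 1.044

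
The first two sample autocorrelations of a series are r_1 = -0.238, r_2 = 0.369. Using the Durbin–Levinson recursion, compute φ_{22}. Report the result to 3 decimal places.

φ_{22} = (r_2 − r_1²) / (1 − r_1²)
r_1² = (-0.238)² = 0.056644
Numerator = 0.369 − 0.0566 = 0.3124; denominator = 1 − 0.0566 = 0.9434
φ_{22} = 0.3124 / 0.9434 = 0.331

0.331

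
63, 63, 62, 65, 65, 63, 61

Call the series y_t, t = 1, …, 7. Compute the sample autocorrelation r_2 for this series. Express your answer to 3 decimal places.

Mean ȳ = (63 + 63 + 62 + 65 + 65 + 63 + 61)/7 = 63.1429
Numerator Σ_{t=1}^{5}(y_t−ȳ)(y_{t+2}−ȳ) = -6.4694
Denominator Σ(y_t−ȳ)² = 12.8571
r_2 = -6.4694 / 12.8571 = -0.503

-0.503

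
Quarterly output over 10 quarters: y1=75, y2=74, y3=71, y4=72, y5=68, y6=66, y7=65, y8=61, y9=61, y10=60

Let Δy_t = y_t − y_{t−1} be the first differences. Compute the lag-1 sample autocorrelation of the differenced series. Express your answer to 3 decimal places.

-0.602

First differences Δy: -1, -3, 1, -4, -2, -1, -4, 0, -1
Mean of differences = -1.6667
Numerator Σ(Δy_t−Δȳ)(Δy_{t+1}−Δȳ) = -14.4444
Denominator Σ(Δy_t−Δȳ)² = 24.0000
r_1(Δy) = -14.4444 / 24.0000 = -0.602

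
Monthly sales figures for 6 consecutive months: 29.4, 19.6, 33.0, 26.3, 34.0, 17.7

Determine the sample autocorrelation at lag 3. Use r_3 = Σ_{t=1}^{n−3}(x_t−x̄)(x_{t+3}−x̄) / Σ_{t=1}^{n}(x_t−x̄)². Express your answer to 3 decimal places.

Mean x̄ = (29.4 + 19.6 + 33.0 + 26.3 + 34.0 + 17.7)/6 = 26.6667
Deviations from mean: 2.7333, -7.0667, 6.3333, -0.3667, 7.3333, -8.9667
Σ(x_t−x̄)(x_{t+3}−x̄) = (-1.0022) + (-51.8222) + (-56.7889) = -109.6133
Denominator Σ(x_t−x̄)² = 231.8333
r_3 = -109.6133 / 231.8333 = -0.473

-0.473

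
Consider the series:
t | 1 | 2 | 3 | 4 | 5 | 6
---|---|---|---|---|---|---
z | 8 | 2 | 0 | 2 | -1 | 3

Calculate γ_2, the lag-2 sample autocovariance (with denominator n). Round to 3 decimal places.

-0.926

Mean z̄ = (8 + 2 + 0 + 2 − 1 + 3)/6 = 2.3333
Deviations: 5.6667, -0.3333, -2.3333, -0.3333, -3.3333, 0.6667
Σ_{t=1}^{4}(z_t−z̄)(z_{t+2}−z̄) = -5.5556
γ_2 = -5.5556 / 6 = -0.926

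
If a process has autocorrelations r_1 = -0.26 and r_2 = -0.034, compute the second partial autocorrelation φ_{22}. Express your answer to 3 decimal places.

φ_{22} = (r_2 − r_1²) / (1 − r_1²)
r_1² = (-0.26)² = 0.0676
Numerator = -0.034 − 0.0676 = -0.1016; denominator = 1 − 0.0676 = 0.9324
φ_{22} = -0.1016 / 0.9324 = -0.109

-0.109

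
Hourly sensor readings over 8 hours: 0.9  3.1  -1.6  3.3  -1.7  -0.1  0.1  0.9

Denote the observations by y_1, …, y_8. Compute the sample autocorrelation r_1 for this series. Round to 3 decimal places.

-0.613

Mean ȳ = (0.9 + 3.1 − 1.6 + 3.3 − 1.7 − 0.1 + 0.1 + 0.9)/8 = 0.6125
Deviations from mean: 0.2875, 2.4875, -2.2125, 2.6875, -2.3125, -0.7125, -0.5125, 0.2875
Numerator Σ_{t=1}^{7}(y_t−ȳ)(y_{t+1}−ȳ) = -15.0839
Denominator Σ(y_t−ȳ)² = 24.5888
r_1 = -15.0839 / 24.5888 = -0.613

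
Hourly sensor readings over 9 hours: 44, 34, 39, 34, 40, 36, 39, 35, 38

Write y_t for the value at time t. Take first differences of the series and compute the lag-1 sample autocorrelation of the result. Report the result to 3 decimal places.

First differences Δy: -10, 5, -5, 6, -4, 3, -4, 3
Mean of differences = -0.7500
Numerator Σ(Δy_t−Δȳ)(Δy_{t+1}−Δȳ) = -164.8125
Denominator Σ(Δy_t−Δȳ)² = 231.5000
r_1(Δy) = -164.8125 / 231.5000 = -0.712

-0.712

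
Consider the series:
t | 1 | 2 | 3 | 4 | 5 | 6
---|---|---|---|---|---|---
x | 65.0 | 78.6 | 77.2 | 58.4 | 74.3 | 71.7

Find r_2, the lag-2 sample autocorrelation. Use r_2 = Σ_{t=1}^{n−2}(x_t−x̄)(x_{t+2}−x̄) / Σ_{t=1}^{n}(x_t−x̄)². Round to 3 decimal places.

-0.404

Mean x̄ = (65.0 + 78.6 + 77.2 + 58.4 + 74.3 + 71.7)/6 = 70.8667
Deviations from mean: -5.8667, 7.7333, 6.3333, -12.4667, 3.4333, 0.8333
Numerator Σ_{t=1}^{4}(x_t−x̄)(x_{t+2}−x̄) = -122.2089
Denominator Σ(x_t−x̄)² = 302.2333
r_2 = -122.2089 / 302.2333 = -0.404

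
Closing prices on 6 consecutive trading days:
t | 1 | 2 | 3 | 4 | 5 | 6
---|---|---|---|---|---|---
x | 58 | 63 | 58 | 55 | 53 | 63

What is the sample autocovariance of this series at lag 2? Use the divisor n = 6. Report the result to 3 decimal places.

Mean x̄ = (58 + 63 + 58 + 55 + 53 + 63)/6 = 58.3333
Deviations: -0.3333, 4.6667, -0.3333, -3.3333, -5.3333, 4.6667
Σ_{t=1}^{4}(x_t−x̄)(x_{t+2}−x̄) = -29.2222
γ_2 = -29.2222 / 6 = -4.870

-4.870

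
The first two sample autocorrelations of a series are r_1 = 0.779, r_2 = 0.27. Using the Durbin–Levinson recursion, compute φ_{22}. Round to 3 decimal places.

-0.857

φ_{22} = (r_2 − r_1²) / (1 − r_1²)
r_1² = (0.779)² = 0.606841
Numerator = 0.27 − 0.6068 = -0.3368; denominator = 1 − 0.6068 = 0.3932
φ_{22} = -0.3368 / 0.3932 = -0.857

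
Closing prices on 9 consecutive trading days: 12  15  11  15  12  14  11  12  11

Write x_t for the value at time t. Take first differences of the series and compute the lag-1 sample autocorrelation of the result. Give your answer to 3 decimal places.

-0.869

First differences Δx: 3, -4, 4, -3, 2, -3, 1, -1
Mean of differences = -0.1250
Numerator Σ(Δx_t−Δx̄)(Δx_{t+1}−Δx̄) = -56.3906
Denominator Σ(Δx_t−Δx̄)² = 64.8750
r_1(Δx) = -56.3906 / 64.8750 = -0.869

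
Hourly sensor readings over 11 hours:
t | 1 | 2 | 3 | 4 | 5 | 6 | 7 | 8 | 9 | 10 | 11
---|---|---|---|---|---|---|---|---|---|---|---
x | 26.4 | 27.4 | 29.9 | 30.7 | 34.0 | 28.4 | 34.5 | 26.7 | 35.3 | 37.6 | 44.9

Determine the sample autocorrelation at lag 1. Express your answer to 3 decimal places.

0.253

Mean x̄ = (26.4 + 27.4 + 29.9 + 30.7 + 34.0 + 28.4 + 34.5 + 26.7 + 35.3 + 37.6 + 44.9)/11 = 32.3455
Numerator Σ_{t=1}^{10}(x_t−x̄)(x_{t+1}−x̄) = 80.4198
Denominator Σ(x_t−x̄)² = 317.2673
r_1 = 80.4198 / 317.2673 = 0.253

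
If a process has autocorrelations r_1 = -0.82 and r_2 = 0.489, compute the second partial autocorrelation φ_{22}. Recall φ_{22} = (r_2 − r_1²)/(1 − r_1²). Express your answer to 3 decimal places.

φ_{22} = (r_2 − r_1²) / (1 − r_1²)
r_1² = (-0.82)² = 0.6724
Numerator = 0.489 − 0.6724 = -0.1834; denominator = 1 − 0.6724 = 0.3276
φ_{22} = -0.1834 / 0.3276 = -0.560

-0.560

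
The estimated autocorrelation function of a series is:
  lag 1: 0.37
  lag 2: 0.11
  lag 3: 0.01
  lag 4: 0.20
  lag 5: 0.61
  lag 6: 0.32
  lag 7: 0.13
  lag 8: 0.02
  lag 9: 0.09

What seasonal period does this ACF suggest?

5

The largest autocorrelation is r_5 = 0.61; the remaining lags stay at or below 0.37. The elevated value at lag 1 (0.37), dropping to 0.11 at lag 2, reflects decaying short-term dependence rather than seasonality.
The dominant spike at lag 5 indicates a seasonal period of 5.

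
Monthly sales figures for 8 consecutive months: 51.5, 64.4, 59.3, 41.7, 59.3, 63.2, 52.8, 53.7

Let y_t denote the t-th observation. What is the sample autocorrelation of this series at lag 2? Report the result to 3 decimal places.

Mean ȳ = (51.5 + 64.4 + 59.3 + 41.7 + 59.3 + 63.2 + 52.8 + 53.7)/8 = 55.7375
Deviations from mean: -4.2375, 8.6625, 3.5625, -14.0375, 3.5625, 7.4625, -2.9375, -2.0375
Σ(y_t−ȳ)(y_{t+2}−ȳ) = (-15.0961) + (-121.5998) + (12.6914) + (-104.7548) + (-10.4648) + (-15.2048) = -254.4291
Denominator Σ(y_t−ȳ)² = 383.8988
r_2 = -254.4291 / 383.8988 = -0.663

-0.663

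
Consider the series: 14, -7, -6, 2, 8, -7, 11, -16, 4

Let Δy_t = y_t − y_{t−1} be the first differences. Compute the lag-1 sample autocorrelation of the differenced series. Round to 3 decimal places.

-0.618

First differences Δy: -21, 1, 8, 6, -15, 18, -27, 20
Mean of differences = -1.2500
Numerator Σ(Δy_t−Δȳ)(Δy_{t+1}−Δȳ) = -1363.8125
Denominator Σ(Δy_t−Δȳ)² = 2207.5000
r_1(Δy) = -1363.8125 / 2207.5000 = -0.618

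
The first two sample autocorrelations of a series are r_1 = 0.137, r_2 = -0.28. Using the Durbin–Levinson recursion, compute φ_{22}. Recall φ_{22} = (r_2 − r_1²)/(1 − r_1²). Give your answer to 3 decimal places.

-0.304

φ_{22} = (r_2 − r_1²) / (1 − r_1²)
r_1² = (0.137)² = 0.018769
Numerator = -0.28 − 0.0188 = -0.2988; denominator = 1 − 0.0188 = 0.9812
φ_{22} = -0.2988 / 0.9812 = -0.304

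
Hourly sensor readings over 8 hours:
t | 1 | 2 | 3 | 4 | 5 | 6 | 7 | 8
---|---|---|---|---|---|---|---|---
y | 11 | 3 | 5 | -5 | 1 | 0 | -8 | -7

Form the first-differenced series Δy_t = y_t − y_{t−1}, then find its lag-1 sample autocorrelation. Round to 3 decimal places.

First differences Δy: -8, 2, -10, 6, -1, -8, 1
Mean of differences = -2.5714
Numerator Σ(Δy_t−Δȳ)(Δy_{t+1}−Δȳ) = -136.8980
Denominator Σ(Δy_t−Δȳ)² = 223.7143
r_1(Δy) = -136.8980 / 223.7143 = -0.612

-0.612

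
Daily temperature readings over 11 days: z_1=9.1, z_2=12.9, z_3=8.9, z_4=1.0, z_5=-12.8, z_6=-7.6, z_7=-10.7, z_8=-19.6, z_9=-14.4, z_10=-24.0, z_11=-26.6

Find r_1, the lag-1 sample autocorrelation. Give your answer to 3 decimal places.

0.694

Mean z̄ = (9.1 + 12.9 + 8.9 + 1.0 − 12.8 − 7.6 − 10.7 − 19.6 − 14.4 − 24.0 − 26.6)/11 = -7.6182
Numerator Σ_{t=1}^{10}(z_t−z̄)(z_{t+1}−z̄) = 1319.7379
Denominator Σ(z_t−z̄)² = 1902.1964
r_1 = 1319.7379 / 1902.1964 = 0.694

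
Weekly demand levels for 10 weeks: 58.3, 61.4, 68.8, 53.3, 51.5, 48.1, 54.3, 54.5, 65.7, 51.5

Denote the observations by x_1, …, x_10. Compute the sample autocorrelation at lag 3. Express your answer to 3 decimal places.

Mean x̄ = (58.3 + 61.4 + 68.8 + 53.3 + 51.5 + 48.1 + 54.3 + 54.5 + 65.7 + 51.5)/10 = 56.7400
Σ(x_t−x̄)(x_{t+3}−x̄) = (-5.3664) + (-24.4184) + (-104.1984) + (8.3936) + (11.7376) + (-77.4144) + (12.7856) = -178.4808
Denominator Σ(x_t−x̄)² = 402.2440
r_3 = -178.4808 / 402.2440 = -0.444

-0.444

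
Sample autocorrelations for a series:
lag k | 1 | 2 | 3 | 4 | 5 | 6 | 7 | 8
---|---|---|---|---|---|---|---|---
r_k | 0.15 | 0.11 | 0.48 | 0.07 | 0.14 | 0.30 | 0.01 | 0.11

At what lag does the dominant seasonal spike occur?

3

The largest autocorrelation is r_3 = 0.48, with a weaker echo at lag 6 (0.30); the remaining lags stay at or below 0.15.
The dominant spike at lag 3 indicates a seasonal period of 3.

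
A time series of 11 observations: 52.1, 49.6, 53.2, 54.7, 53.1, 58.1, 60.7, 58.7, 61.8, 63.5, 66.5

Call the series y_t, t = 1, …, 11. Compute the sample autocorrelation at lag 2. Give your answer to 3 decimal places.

0.382

Mean ȳ = (52.1 + 49.6 + 53.2 + 54.7 + 53.1 + 58.1 + 60.7 + 58.7 + 61.8 + 63.5 + 66.5)/11 = 57.4545
Numerator Σ_{t=1}^{9}(y_t−ȳ)(y_{t+2}−ȳ) = 108.7759
Denominator Σ(y_t−ȳ)² = 284.7673
r_2 = 108.7759 / 284.7673 = 0.382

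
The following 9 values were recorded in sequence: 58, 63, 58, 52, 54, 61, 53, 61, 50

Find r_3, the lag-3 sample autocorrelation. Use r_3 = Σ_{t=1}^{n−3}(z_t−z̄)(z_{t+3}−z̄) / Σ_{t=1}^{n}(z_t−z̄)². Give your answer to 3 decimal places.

-0.242

Mean z̄ = (58 + 63 + 58 + 52 + 54 + 61 + 53 + 61 + 50)/9 = 56.6667
Σ(z_t−z̄)(z_{t+3}−z̄) = (-6.2222) + (-16.8889) + (5.7778) + (17.1111) + (-11.5556) + (-28.8889) = -40.6667
Denominator Σ(z_t−z̄)² = 168.0000
r_3 = -40.6667 / 168.0000 = -0.242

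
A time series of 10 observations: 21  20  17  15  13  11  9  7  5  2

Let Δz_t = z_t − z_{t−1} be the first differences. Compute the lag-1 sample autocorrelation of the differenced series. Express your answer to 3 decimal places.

First differences Δz: -1, -3, -2, -2, -2, -2, -2, -2, -3
Mean of differences = -2.1111
Numerator Σ(Δz_t−Δz̄)(Δz_{t+1}−Δz̄) = -1.1235
Denominator Σ(Δz_t−Δz̄)² = 2.8889
r_1(Δz) = -1.1235 / 2.8889 = -0.389

-0.389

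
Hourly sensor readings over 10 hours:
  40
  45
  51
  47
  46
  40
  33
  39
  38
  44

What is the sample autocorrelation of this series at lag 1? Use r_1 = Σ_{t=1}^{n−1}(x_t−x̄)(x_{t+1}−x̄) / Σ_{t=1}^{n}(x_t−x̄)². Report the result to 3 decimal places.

Mean x̄ = (40 + 45 + 51 + 47 + 46 + 40 + 33 + 39 + 38 + 44)/10 = 42.3000
Numerator Σ_{t=1}^{9}(x_t−x̄)(x_{t+1}−x̄) = 126.0100
Denominator Σ(x_t−x̄)² = 248.1000
r_1 = 126.0100 / 248.1000 = 0.508

0.508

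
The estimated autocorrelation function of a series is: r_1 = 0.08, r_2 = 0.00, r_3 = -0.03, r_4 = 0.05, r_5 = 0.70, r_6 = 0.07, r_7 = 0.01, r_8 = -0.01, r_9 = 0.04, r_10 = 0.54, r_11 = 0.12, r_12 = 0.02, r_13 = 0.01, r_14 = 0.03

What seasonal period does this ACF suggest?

5

The largest autocorrelation is r_5 = 0.70, with a weaker echo at lag 10 (0.54); the remaining lags stay at or below 0.12.
The dominant spike at lag 5 indicates a seasonal period of 5.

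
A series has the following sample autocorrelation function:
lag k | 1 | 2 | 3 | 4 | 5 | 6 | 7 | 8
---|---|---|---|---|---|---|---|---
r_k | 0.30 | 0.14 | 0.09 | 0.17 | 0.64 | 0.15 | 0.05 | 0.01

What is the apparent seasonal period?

The largest autocorrelation is r_5 = 0.64; the remaining lags stay at or below 0.30. The elevated value at lag 1 (0.30), dropping to 0.14 at lag 2, reflects decaying short-term dependence rather than seasonality.
The dominant spike at lag 5 indicates a seasonal period of 5.

5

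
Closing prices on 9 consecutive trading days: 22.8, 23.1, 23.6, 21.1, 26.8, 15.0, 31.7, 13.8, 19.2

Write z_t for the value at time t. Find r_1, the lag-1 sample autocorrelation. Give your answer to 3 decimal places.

-0.654

Mean z̄ = (22.8 + 23.1 + 23.6 + 21.1 + 26.8 + 15.0 + 31.7 + 13.8 + 19.2)/9 = 21.9000
Numerator Σ_{t=1}^{8}(z_t−z̄)(z_{t+1}−z̄) = -161.1000
Denominator Σ(z_t−z̄)² = 246.3400
r_1 = -161.1000 / 246.3400 = -0.654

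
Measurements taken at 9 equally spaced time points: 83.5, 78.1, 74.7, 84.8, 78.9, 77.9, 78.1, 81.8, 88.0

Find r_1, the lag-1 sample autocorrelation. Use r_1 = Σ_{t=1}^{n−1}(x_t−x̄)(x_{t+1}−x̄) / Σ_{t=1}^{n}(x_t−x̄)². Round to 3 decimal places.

Mean x̄ = (83.5 + 78.1 + 74.7 + 84.8 + 78.9 + 77.9 + 78.1 + 81.8 + 88.0)/9 = 80.6444
Numerator Σ_{t=1}^{8}(x_t−x̄)(x_{t+1}−x̄) = -6.7620
Denominator Σ(x_t−x̄)² = 139.7222
r_1 = -6.7620 / 139.7222 = -0.048

-0.048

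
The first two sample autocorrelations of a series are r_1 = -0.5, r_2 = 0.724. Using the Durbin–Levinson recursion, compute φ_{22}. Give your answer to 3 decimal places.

0.632

φ_{22} = (r_2 − r_1²) / (1 − r_1²)
r_1² = (-0.5)² = 0.25
Numerator = 0.724 − 0.2500 = 0.4740; denominator = 1 − 0.2500 = 0.7500
φ_{22} = 0.4740 / 0.7500 = 0.632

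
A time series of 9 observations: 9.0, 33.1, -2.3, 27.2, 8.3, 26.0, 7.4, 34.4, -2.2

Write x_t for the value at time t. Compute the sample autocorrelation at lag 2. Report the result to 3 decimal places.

0.572

Mean x̄ = (9.0 + 33.1 − 2.3 + 27.2 + 8.3 + 26.0 + 7.4 + 34.4 − 2.2)/9 = 15.6556
Numerator Σ_{t=1}^{7}(x_t−x̄)(x_{t+2}−x̄) = 974.4172
Denominator Σ(x_t−x̄)² = 1703.7222
r_2 = 974.4172 / 1703.7222 = 0.572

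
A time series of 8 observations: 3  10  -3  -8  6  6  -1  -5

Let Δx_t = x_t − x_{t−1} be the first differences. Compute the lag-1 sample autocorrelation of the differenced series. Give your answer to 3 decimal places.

-0.165

First differences Δx: 7, -13, -5, 14, 0, -7, -4
Mean of differences = -1.1429
Numerator Σ(Δx_t−Δx̄)(Δx_{t+1}−Δx̄) = -81.8776
Denominator Σ(Δx_t−Δx̄)² = 494.8571
r_1(Δx) = -81.8776 / 494.8571 = -0.165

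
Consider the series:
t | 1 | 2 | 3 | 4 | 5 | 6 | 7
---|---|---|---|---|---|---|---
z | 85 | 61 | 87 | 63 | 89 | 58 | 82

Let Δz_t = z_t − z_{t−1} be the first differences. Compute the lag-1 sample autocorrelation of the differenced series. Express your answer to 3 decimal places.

First differences Δz: -24, 26, -24, 26, -31, 24
Mean of differences = -0.5000
Numerator Σ(Δz_t−Δz̄)(Δz_{t+1}−Δz̄) = -3423.7500
Denominator Σ(Δz_t−Δz̄)² = 4039.5000
r_1(Δz) = -3423.7500 / 4039.5000 = -0.848

-0.848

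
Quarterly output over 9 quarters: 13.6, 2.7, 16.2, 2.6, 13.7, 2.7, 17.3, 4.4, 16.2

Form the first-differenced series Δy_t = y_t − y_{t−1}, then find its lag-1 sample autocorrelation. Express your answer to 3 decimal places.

First differences Δy: -10.9, 13.5, -13.6, 11.1, -11.0, 14.6, -12.9, 11.8
Mean of differences = 0.3250
Numerator Σ(Δy_t−Δȳ)(Δy_{t+1}−Δȳ) = -1105.6281
Denominator Σ(Δy_t−Δȳ)² = 1248.1950
r_1(Δy) = -1105.6281 / 1248.1950 = -0.886

-0.886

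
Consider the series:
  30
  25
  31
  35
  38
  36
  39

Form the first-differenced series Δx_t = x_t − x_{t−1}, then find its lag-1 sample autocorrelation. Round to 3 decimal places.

First differences Δx: -5, 6, 4, 3, -2, 3
Mean of differences = 1.5000
Numerator Σ(Δx_t−Δx̄)(Δx_{t+1}−Δx̄) = -24.7500
Denominator Σ(Δx_t−Δx̄)² = 85.5000
r_1(Δx) = -24.7500 / 85.5000 = -0.289

-0.289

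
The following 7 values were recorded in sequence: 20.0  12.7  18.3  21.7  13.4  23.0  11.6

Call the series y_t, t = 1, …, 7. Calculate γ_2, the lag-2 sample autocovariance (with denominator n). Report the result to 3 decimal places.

3.707

Mean ȳ = (20.0 + 12.7 + 18.3 + 21.7 + 13.4 + 23.0 + 11.6)/7 = 17.2429
Σ_{t=1}^{5}(y_t−ȳ)(y_{t+2}−ȳ) = 25.9492
γ_2 = 25.9492 / 7 = 3.707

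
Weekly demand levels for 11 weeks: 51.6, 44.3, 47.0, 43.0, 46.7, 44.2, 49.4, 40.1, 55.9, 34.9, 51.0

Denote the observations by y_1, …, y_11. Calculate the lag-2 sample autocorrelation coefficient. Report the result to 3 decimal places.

0.522

Mean ȳ = (51.6 + 44.3 + 47.0 + 43.0 + 46.7 + 44.2 + 49.4 + 40.1 + 55.9 + 34.9 + 51.0)/11 = 46.1909
Numerator Σ_{t=1}^{9}(y_t−ȳ)(y_{t+2}−ȳ) = 177.5562
Denominator Σ(y_t−ȳ)² = 340.1691
r_2 = 177.5562 / 340.1691 = 0.522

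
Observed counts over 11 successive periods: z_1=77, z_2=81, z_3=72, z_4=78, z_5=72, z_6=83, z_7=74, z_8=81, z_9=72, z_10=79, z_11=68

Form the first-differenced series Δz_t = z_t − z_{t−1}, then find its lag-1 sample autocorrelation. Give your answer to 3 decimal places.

First differences Δz: 4, -9, 6, -6, 11, -9, 7, -9, 7, -11
Mean of differences = -0.9000
Numerator Σ(Δz_t−Δz̄)(Δz_{t+1}−Δz̄) = -559.6100
Denominator Σ(Δz_t−Δz̄)² = 662.9000
r_1(Δz) = -559.6100 / 662.9000 = -0.844

-0.844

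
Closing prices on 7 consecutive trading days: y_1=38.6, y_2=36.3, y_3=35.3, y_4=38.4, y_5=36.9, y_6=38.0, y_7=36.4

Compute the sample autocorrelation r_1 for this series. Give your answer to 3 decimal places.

Mean ȳ = (38.6 + 36.3 + 35.3 + 38.4 + 36.9 + 38.0 + 36.4)/7 = 37.1286
Deviations from mean: 1.4714, -0.8286, -1.8286, 1.2714, -0.2286, 0.8714, -0.7286
Numerator Σ_{t=1}^{6}(y_t−ȳ)(y_{t+1}−ȳ) = -3.1537
Denominator Σ(y_t−ȳ)² = 9.1543
r_1 = -3.1537 / 9.1543 = -0.345

-0.345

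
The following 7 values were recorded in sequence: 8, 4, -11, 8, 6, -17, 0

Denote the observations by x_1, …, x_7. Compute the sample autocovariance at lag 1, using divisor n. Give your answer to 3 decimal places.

-22.420

Mean x̄ = (8 + 4 − 11 + 8 + 6 − 17 + 0)/7 = -0.2857
Deviations: 8.2857, 4.2857, -10.7143, 8.2857, 6.2857, -16.7143, 0.2857
Σ_{t=1}^{6}(x_t−x̄)(x_{t+1}−x̄) = -156.9388
γ_1 = -156.9388 / 7 = -22.420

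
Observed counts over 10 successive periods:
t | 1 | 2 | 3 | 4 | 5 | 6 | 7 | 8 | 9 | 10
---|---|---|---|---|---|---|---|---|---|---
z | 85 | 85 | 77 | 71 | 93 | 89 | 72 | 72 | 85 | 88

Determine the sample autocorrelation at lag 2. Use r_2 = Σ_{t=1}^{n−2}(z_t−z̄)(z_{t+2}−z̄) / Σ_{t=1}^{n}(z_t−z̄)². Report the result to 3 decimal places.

-0.788

Mean z̄ = (85 + 85 + 77 + 71 + 93 + 89 + 72 + 72 + 85 + 88)/10 = 81.7000
Numerator Σ_{t=1}^{8}(z_t−z̄)(z_{t+2}−z̄) = -455.5800
Denominator Σ(z_t−z̄)² = 578.1000
r_2 = -455.5800 / 578.1000 = -0.788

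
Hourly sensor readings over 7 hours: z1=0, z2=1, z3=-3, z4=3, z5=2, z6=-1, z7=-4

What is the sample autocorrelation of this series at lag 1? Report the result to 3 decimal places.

Mean z̄ = (0 + 1 − 3 + 3 + 2 − 1 − 4)/7 = -0.2857
Deviations from mean: 0.2857, 1.2857, -2.7143, 3.2857, 2.2857, -0.7143, -3.7143
Numerator Σ_{t=1}^{6}(z_t−z̄)(z_{t+1}−z̄) = -3.5102
Denominator Σ(z_t−z̄)² = 39.4286
r_1 = -3.5102 / 39.4286 = -0.089

-0.089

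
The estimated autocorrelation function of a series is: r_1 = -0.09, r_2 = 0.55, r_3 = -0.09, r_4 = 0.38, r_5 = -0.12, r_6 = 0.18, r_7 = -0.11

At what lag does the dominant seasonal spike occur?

2

The largest autocorrelation is r_2 = 0.55, with weaker echoes at lags 4 (0.38) and 6 (0.18); the remaining lags stay at or below -0.09.
The dominant spike at lag 2 indicates a seasonal period of 2.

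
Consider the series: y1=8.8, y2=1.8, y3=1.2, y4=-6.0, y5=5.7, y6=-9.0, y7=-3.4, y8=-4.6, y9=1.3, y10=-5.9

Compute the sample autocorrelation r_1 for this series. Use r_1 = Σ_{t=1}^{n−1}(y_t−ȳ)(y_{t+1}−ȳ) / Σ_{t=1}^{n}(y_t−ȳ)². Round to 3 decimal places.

Mean ȳ = (8.8 + 1.8 + 1.2 − 6.0 + 5.7 − 9.0 − 3.4 − 4.6 + 1.3 − 5.9)/10 = -1.0100
Numerator Σ_{t=1}^{9}(y_t−ȳ)(y_{t+1}−ȳ) = -56.2601
Denominator Σ(y_t−ȳ)² = 290.6290
r_1 = -56.2601 / 290.6290 = -0.194

-0.194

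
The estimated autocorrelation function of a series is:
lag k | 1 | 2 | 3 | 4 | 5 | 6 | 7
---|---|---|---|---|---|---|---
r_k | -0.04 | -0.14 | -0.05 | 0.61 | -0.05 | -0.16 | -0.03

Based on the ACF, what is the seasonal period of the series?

4

The largest autocorrelation is r_4 = 0.61; the remaining lags stay at or below -0.03.
The dominant spike at lag 4 indicates a seasonal period of 4.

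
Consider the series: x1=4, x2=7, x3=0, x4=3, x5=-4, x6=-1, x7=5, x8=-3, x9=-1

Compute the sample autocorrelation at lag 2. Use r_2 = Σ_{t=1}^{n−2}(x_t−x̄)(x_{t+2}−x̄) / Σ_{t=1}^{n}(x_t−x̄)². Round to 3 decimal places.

-0.085

Mean x̄ = (4 + 7 + 0 + 3 − 4 − 1 + 5 − 3 − 1)/9 = 1.1111
Numerator Σ_{t=1}^{7}(x_t−x̄)(x_{t+2}−x̄) = -9.8025
Denominator Σ(x_t−x̄)² = 114.8889
r_2 = -9.8025 / 114.8889 = -0.085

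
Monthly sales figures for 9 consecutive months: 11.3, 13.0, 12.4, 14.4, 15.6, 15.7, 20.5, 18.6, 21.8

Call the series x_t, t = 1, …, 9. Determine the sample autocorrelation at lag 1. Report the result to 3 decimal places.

Mean x̄ = (11.3 + 13.0 + 12.4 + 14.4 + 15.6 + 15.7 + 20.5 + 18.6 + 21.8)/9 = 15.9222
Numerator Σ_{t=1}^{8}(x_t−x̄)(x_{t+1}−x̄) = 56.7040
Denominator Σ(x_t−x̄)² = 107.4556
r_1 = 56.7040 / 107.4556 = 0.528

0.528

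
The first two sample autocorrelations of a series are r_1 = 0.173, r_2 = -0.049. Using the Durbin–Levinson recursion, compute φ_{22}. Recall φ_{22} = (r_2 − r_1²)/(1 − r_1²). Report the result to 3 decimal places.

φ_{22} = (r_2 − r_1²) / (1 − r_1²)
r_1² = (0.173)² = 0.029929
Numerator = -0.049 − 0.0299 = -0.0789; denominator = 1 − 0.0299 = 0.9701
φ_{22} = -0.0789 / 0.9701 = -0.081

-0.081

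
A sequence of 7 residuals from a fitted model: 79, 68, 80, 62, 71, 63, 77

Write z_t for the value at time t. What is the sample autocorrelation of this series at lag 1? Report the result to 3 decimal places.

-0.526

Mean z̄ = (79 + 68 + 80 + 62 + 71 + 63 + 77)/7 = 71.4286
Numerator Σ_{t=1}^{6}(z_t−z̄)(z_{t+1}−z̄) = -175.4694
Denominator Σ(z_t−z̄)² = 333.7143
r_1 = -175.4694 / 333.7143 = -0.526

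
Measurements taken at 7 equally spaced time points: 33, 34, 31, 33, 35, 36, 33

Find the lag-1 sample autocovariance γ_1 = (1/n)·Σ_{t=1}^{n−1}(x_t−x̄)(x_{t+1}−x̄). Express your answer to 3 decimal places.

0.198

Mean x̄ = (33 + 34 + 31 + 33 + 35 + 36 + 33)/7 = 33.5714
Deviations: -0.5714, 0.4286, -2.5714, -0.5714, 1.4286, 2.4286, -0.5714
Σ_{t=1}^{6}(x_t−x̄)(x_{t+1}−x̄) = 1.3878
γ_1 = 1.3878 / 7 = 0.198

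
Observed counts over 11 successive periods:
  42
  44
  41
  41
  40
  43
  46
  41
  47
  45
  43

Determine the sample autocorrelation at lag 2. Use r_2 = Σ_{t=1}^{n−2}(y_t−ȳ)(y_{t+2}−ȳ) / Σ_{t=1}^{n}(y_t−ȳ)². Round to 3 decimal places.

Mean ȳ = (42 + 44 + 41 + 41 + 40 + 43 + 46 + 41 + 47 + 45 + 43)/11 = 43.0000
Numerator Σ_{t=1}^{9}(y_t−ȳ)(y_{t+2}−ȳ) = 5.0000
Denominator Σ(y_t−ȳ)² = 52.0000
r_2 = 5.0000 / 52.0000 = 0.096

0.096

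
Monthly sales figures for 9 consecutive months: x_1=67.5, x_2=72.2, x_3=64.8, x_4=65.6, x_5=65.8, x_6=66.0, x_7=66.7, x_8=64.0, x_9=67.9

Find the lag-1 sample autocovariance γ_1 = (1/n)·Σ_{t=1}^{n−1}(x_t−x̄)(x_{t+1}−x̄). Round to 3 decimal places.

-0.616

Mean x̄ = (67.5 + 72.2 + 64.8 + 65.6 + 65.8 + 66.0 + 66.7 + 64.0 + 67.9)/9 = 66.7222
Σ_{t=1}^{8}(x_t−x̄)(x_{t+1}−x̄) = -5.5405
γ_1 = -5.5405 / 9 = -0.616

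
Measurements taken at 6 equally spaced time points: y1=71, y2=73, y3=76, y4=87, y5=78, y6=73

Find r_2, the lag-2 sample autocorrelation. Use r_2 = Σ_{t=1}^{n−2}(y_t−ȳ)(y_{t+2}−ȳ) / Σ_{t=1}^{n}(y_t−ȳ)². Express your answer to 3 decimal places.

-0.418

Mean ȳ = (71 + 73 + 76 + 87 + 78 + 73)/6 = 76.3333
Σ(y_t−ȳ)(y_{t+2}−ȳ) = (1.7778) + (-35.5556) + (-0.5556) + (-35.5556) = -69.8889
Denominator Σ(y_t−ȳ)² = 167.3333
r_2 = -69.8889 / 167.3333 = -0.418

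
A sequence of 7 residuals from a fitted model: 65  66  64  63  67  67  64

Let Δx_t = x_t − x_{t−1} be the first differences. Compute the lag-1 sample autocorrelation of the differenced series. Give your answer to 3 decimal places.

-0.125

First differences Δx: 1, -2, -1, 4, 0, -3
Mean of differences = -0.1667
Numerator Σ(Δx_t−Δx̄)(Δx_{t+1}−Δx̄) = -3.8611
Denominator Σ(Δx_t−Δx̄)² = 30.8333
r_1(Δx) = -3.8611 / 30.8333 = -0.125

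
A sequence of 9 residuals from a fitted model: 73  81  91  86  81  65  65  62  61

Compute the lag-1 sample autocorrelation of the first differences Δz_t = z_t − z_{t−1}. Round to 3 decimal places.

First differences Δz: 8, 10, -5, -5, -16, 0, -3, -1
Mean of differences = -1.5000
Numerator Σ(Δz_t−Δz̄)(Δz_{t+1}−Δz̄) = 107.2500
Denominator Σ(Δz_t−Δz̄)² = 462.0000
r_1(Δz) = 107.2500 / 462.0000 = 0.232

0.232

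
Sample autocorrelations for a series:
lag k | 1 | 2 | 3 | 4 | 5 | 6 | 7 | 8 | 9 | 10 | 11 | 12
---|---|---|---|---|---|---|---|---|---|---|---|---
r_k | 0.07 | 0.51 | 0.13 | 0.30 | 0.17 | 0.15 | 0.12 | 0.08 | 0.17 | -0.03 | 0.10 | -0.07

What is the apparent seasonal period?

2

The largest autocorrelation is r_2 = 0.51, with a weaker echo at lag 4 (0.30); the remaining lags stay at or below 0.17.
The dominant spike at lag 2 indicates a seasonal period of 2.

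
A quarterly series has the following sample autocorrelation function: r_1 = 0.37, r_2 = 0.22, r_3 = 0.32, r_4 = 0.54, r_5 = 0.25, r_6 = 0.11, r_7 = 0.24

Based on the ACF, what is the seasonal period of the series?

The largest autocorrelation is r_4 = 0.54; the remaining lags stay at or below 0.37. The elevated value at lag 1 (0.37), dropping to 0.22 at lag 2, reflects decaying short-term dependence rather than seasonality.
The dominant spike at lag 4 indicates a seasonal period of 4.

4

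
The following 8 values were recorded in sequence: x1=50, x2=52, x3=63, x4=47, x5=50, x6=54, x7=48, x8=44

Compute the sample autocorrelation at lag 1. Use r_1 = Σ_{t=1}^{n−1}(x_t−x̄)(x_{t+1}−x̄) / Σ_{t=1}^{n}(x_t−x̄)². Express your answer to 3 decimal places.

-0.104

Mean x̄ = (50 + 52 + 63 + 47 + 50 + 54 + 48 + 44)/8 = 51.0000
Numerator Σ_{t=1}^{7}(x_t−x̄)(x_{t+1}−x̄) = -24.0000
Denominator Σ(x_t−x̄)² = 230.0000
r_1 = -24.0000 / 230.0000 = -0.104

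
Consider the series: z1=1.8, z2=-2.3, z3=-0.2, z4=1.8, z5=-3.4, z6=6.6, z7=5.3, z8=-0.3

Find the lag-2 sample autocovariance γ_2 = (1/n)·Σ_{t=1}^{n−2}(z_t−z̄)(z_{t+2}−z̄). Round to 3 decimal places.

-2.528

Mean z̄ = (1.8 − 2.3 − 0.2 + 1.8 − 3.4 + 6.6 + 5.3 − 0.3)/8 = 1.1625
Deviations: 0.6375, -3.4625, -1.3625, 0.6375, -4.5625, 5.4375, 4.1375, -1.4625
Σ_{t=1}^{6}(z_t−z̄)(z_{t+2}−z̄) = -20.2228
γ_2 = -20.2228 / 8 = -2.528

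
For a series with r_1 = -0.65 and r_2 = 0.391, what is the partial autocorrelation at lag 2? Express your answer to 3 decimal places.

-0.055

φ_{22} = (r_2 − r_1²) / (1 − r_1²)
r_1² = (-0.65)² = 0.4225
Numerator = 0.391 − 0.4225 = -0.0315; denominator = 1 − 0.4225 = 0.5775
φ_{22} = -0.0315 / 0.5775 = -0.055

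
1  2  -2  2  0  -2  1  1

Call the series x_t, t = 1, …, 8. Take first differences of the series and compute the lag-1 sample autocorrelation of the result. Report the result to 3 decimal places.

-0.600

First differences Δx: 1, -4, 4, -2, -2, 3, 0
Mean of differences = 0.0000
Numerator Σ(Δx_t−Δx̄)(Δx_{t+1}−Δx̄) = -30.0000
Denominator Σ(Δx_t−Δx̄)² = 50.0000
r_1(Δx) = -30.0000 / 50.0000 = -0.600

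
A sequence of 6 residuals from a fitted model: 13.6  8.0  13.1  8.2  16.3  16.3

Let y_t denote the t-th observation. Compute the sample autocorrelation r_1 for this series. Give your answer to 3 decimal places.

-0.170

Mean ȳ = (13.6 + 8.0 + 13.1 + 8.2 + 16.3 + 16.3)/6 = 12.5833
Deviations from mean: 1.0167, -4.5833, 0.5167, -4.3833, 3.7167, 3.7167
Σ(y_t−ȳ)(y_{t+1}−ȳ) = (-4.6597) + (-2.3681) + (-2.2647) + (-16.2914) + (13.8136) = -11.7703
Denominator Σ(y_t−ȳ)² = 69.1483
r_1 = -11.7703 / 69.1483 = -0.170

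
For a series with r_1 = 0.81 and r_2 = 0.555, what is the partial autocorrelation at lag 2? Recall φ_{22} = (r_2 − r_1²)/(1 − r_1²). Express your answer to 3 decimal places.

φ_{22} = (r_2 − r_1²) / (1 − r_1²)
r_1² = (0.81)² = 0.6561
Numerator = 0.555 − 0.6561 = -0.1011; denominator = 1 − 0.6561 = 0.3439
φ_{22} = -0.1011 / 0.3439 = -0.294

-0.294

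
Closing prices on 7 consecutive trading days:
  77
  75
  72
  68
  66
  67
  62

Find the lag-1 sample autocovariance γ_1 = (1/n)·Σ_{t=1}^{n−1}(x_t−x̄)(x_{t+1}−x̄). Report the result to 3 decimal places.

Mean x̄ = (77 + 75 + 72 + 68 + 66 + 67 + 62)/7 = 69.5714
Σ_{t=1}^{6}(x_t−x̄)(x_{t+1}−x̄) = 83.9592
γ_1 = 83.9592 / 7 = 11.994

11.994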